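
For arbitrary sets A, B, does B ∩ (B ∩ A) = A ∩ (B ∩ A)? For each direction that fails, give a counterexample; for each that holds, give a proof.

Both inclusions hold; the sets are equal.

(⊆) Let x ∈ B ∩ (B ∩ A). Then x ∈ A ∩ B, from which x ∈ A ∩ (B ∩ A).

(⊇) Let x ∈ A ∩ (B ∩ A). Then x ∈ A ∩ B, from which x ∈ B ∩ (B ∩ A).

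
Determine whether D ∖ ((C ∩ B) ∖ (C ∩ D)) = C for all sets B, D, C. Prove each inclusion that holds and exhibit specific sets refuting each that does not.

Neither inclusion holds.

(⟹) This inclusion fails. Take B = ∅, D = {1}, C = ∅; then 1 ∈ D ∖ ((C ∩ B) ∖ (C ∩ D)) but 1 ∉ C.

(⟸) This inclusion fails. Take B = ∅, D = ∅, C = {1}; then 1 ∈ C but 1 ∉ D ∖ ((C ∩ B) ∖ (C ∩ D)).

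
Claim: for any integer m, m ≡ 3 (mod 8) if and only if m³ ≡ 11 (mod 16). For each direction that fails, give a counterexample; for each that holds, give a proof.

The forward direction fails; the converse holds.

[⇒] This fails: take m = 11. Then 11 ≡ 3 (mod 8), but 11³ = 1331 ≡ 3 (mod 16), not 11.

[⇐] Conversely, the residues r modulo 16 with r³ ≡ 11 (mod 16) are exactly {3}, and each is ≡ 3 (mod 8).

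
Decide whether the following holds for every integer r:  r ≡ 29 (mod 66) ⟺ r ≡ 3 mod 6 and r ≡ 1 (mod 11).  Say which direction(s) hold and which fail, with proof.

Neither implication holds.

(⇒) This fails: r = 29 gives 29 ≡ 29 (mod 66) but 29 ≡ 5 (mod 6), so the conjunction on the right does not hold.

(⇐) This fails: r = 45 satisfies both congruences on the right (45 ≡ 3 mod 6 and 45 ≡ 1 mod 11) yet 45 ≡ 45 (mod 66), not 29.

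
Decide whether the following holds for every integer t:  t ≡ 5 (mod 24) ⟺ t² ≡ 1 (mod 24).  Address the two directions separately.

Only the forward direction holds.

(⟹) Suppose t ≡ 5 (mod 24). Write t = 24j + 5. Then (24j + 5)² = 576j² + 240j + 25 = 24(24j² + 10j + 1) + 1, so t² ≡ 1 (mod 24).

(⟸) This fails: take t = 1. Then 1² = 1 ≡ 1 (mod 24), yet 1 ≡ 1 (mod 24), not 5.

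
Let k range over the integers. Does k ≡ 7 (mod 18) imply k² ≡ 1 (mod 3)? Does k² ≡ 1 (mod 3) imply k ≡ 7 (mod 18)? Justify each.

[⇒] Suppose k ≡ 7 (mod 18). Then k² ≡ 7² = 49 (mod 18), and since 3 ∣ 18, also k² ≡ 1 (mod 3).

[⇐] This fails: take k = 1. Then 1² = 1 ≡ 1 (mod 3), yet 1 ≡ 1 (mod 18), not 7.

The forward direction holds; the converse fails.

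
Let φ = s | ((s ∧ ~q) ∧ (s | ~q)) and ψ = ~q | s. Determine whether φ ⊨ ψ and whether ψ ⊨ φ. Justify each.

The forward direction holds; the converse fails.

[⇒] Assume the antecedent. If s is true, ~q | s reduces to true regardless of the other variables. If s is false, the antecedent cannot hold. Either way ~q | s holds.

[⇐] This fails. Under s = F, q = F, the left side is false but the right side is true.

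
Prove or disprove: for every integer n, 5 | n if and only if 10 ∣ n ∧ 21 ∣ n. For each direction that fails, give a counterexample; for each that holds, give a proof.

Only the converse holds.

Forward direction. This fails: take n = 5. Certainly 5 ∣ 5, but 10 ∤ 5.

Converse. Suppose 10 ∣ n and 21 ∣ n. Any common multiple of 10 and 21 is a multiple of their lcm; here gcd(10, 21) = 1, so lcm(10, 21) = 10·21 = 210, so 210 ∣ n. Since 5 ∣ 210, it follows that 5 ∣ n.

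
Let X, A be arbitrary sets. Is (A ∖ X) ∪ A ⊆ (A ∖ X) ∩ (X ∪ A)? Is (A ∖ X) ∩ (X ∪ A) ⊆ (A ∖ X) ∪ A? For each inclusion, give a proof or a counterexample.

Forward inclusion. This inclusion fails. Take X = {1}, A = {1}; then 1 ∈ (A ∖ X) ∪ A but 1 ∉ (A ∖ X) ∩ (X ∪ A).

Reverse inclusion. Let x ∈ (A ∖ X) ∩ (X ∪ A). Then x ∈ A and x ∉ X, from which x ∈ (A ∖ X) ∪ A.

(⊆) fails; (⊇) holds.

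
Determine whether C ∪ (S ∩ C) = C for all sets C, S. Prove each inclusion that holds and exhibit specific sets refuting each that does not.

(⟸) Let x ∈ C. Then either x ∈ C and x ∉ S; or x ∈ C ∩ S. In each case x ∈ C ∪ (S ∩ C), so C ⊆ C ∪ (S ∩ C).

(⟹) Let x ∈ C ∪ (S ∩ C). Then either x ∈ C and x ∉ S; or x ∈ C ∩ S. In each case x ∈ C, so C ∪ (S ∩ C) ⊆ C.

The two sets are equal.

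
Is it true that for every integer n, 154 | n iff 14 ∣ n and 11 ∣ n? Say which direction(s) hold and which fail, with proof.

The biconditional holds.

(→) If 154 ∣ n, write n = 154q. Since 154 = 11·14, n = 14·(11q), so 14 ∣ n; and since 154 = 14·11, n = 11·(14q), so 11 ∣ n.

(←) Suppose 14 ∣ n and 11 ∣ n. Any common multiple of 14 and 11 is a multiple of their lcm; here gcd(14, 11) = 1, so lcm(14, 11) = 14·11 = 154, so 154 ∣ n.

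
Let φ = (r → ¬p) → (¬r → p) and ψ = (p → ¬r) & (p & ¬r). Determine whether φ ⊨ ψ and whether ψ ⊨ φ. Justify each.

The forward direction fails; the converse holds.

Forward direction. This fails. Under p = F, r = T, the left side is true but the right side is false.

Converse. Assume the antecedent. If p is true, (r → ¬p) → (¬r → p) reduces to true regardless of the other variables. If p is false, the antecedent cannot hold. Either way (r → ¬p) → (¬r → p) holds.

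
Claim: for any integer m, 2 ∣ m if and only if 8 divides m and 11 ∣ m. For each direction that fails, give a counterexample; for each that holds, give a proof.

(⟸) Suppose 8 ∣ m and 11 ∣ m. Any common multiple of 8 and 11 is a multiple of their lcm; here gcd(8, 11) = 1, so lcm(8, 11) = 8·11 = 88, so 88 ∣ m. Since 2 ∣ 88, it follows that 2 ∣ m.

(⟹) This fails: take m = 2. Certainly 2 ∣ 2, but 8 ∤ 2.

Only the converse holds.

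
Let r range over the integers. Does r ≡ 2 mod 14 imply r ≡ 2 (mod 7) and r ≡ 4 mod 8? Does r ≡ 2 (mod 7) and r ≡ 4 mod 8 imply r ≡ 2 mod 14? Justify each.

Only the converse holds.

[⇐] If r ≡ 2 (mod 7) and r ≡ 4 (mod 8), then by the Chinese remainder theorem r ≡ 44 (mod 56). Since 44 ≡ 2 (mod 14) and 14 ∣ 56, we get r ≡ 2 (mod 14).

[⇒] This fails: r = 16 gives 16 ≡ 2 (mod 14) but 16 ≡ 0 (mod 8), so the conjunction on the right does not hold.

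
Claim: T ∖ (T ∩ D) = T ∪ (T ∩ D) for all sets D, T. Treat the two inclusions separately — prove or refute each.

Only the forward inclusion holds.

(⟹) Let x ∈ T ∖ (T ∩ D). Then x ∈ T and x ∉ D, from which x ∈ T ∪ (T ∩ D).

(⟸) This inclusion fails. Take D = {1}, T = {1}; then 1 ∈ T ∪ (T ∩ D) but 1 ∉ T ∖ (T ∩ D).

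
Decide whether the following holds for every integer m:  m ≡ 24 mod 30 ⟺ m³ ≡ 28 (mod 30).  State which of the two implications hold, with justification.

(⟹) This fails: take m = 24. Then 24 ≡ 24 (mod 30), but 24³ = 13824 ≡ 24 (mod 30), not 28.

(⟸) This fails: take m = 22. Then 22³ = 10648 ≡ 28 (mod 30), yet 22 ≡ 22 (mod 30), not 24.

Both directions fail.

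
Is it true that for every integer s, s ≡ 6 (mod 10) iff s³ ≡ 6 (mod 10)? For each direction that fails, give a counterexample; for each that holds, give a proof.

The biconditional holds.

Forward direction. Suppose s ≡ 6 (mod 10). Write s = 10j + 6. Then (10j + 6)³ = 1000j³ + 1800j² + 1080j + 216 = 10(100j³ + 180j² + 108j + 21) + 6, so s³ ≡ 6 (mod 10).

Converse. Suppose s³ ≡ 6 (mod 10). The only residue r in {0, …, 9} with r³ ≡ 6 (mod 10) is r = 6, so s ≡ 6 (mod 10).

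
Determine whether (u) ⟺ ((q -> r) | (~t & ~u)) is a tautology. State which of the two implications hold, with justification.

Both directions fail.

Forward direction. This fails. Under u = T, t = F, q = T, r = F, the left side is true but the right side is false.

Converse. This fails. Under u = F, t = F, q = F, r = F, the left side is false but the right side is true.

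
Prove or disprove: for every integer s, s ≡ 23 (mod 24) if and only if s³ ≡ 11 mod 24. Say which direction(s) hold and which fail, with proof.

(⇒) fails and (⇐) fails.

(⟹) This fails: take s = 23. Then 23 ≡ 23 (mod 24), but 23³ = 12167 ≡ 23 (mod 24), not 11.

(⟸) This fails: take s = 11. Then 11³ = 1331 ≡ 11 (mod 24), yet 11 ≡ 11 (mod 24), not 23.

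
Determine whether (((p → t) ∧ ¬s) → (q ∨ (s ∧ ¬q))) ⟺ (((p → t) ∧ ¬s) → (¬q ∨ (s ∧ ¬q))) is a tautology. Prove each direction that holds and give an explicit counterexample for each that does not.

(→) This fails. Under p = F, q = T, t = F, s = F, the left side is true but the right side is false.

(←) This fails. Under p = F, q = F, t = F, s = F, the left side is false but the right side is true.

Neither direction holds.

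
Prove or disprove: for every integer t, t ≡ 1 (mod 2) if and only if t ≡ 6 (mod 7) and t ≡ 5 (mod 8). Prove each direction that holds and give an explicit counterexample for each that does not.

(⇒) fails; (⇐) holds.

(←) If t ≡ 6 (mod 7) and t ≡ 5 (mod 8), then by the Chinese remainder theorem t ≡ 13 (mod 56). Since 13 ≡ 1 (mod 2) and 2 ∣ 56, we get t ≡ 1 (mod 2).

(→) This fails: t = 1 gives 1 ≡ 1 (mod 2) but 1 ≡ 1 (mod 7), so the conjunction on the right does not hold.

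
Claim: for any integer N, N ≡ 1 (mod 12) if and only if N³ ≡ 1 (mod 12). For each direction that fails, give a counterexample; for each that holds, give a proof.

The biconditional holds.

[⇒] Suppose N ≡ 1 (mod 12). Write N = 12j + 1. Then (12j + 1)³ = 1728j³ + 432j² + 36j + 1 = 12(144j³ + 36j² + 3j) + 1, so N³ ≡ 1 (mod 12).

[⇐] For the converse, argue contrapositively. If N ≢ 1 (mod 12), then N is congruent to one of 0, 2, 3, 4, 5, 6, 7, 8, 9, 10, 11 modulo 12, and these give N³ ≡ 0, 8, 3, 4, 5, 0, 7, 8, 9, 4, 11 respectively — never 1.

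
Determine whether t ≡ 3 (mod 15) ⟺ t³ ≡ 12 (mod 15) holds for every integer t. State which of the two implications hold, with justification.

Both implications hold.

(→) Suppose t ≡ 3 (mod 15). Write t = 15j + 3. Then (15j + 3)³ = 3375j³ + 2025j² + 405j + 27 = 15(225j³ + 135j² + 27j + 1) + 12, so t³ ≡ 12 (mod 15).

(←) Conversely, suppose t³ ≡ 12 (mod 15). The only residue r in {0, …, 14} with r³ ≡ 12 (mod 15) is r = 3, so t ≡ 3 (mod 15).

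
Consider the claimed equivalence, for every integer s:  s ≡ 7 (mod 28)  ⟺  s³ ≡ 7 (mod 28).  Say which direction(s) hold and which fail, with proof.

(⟹) Suppose s ≡ 7 (mod 28). Write s = 28j + 7. Then (28j + 7)³ = 21952j³ + 16464j² + 4116j + 343 = 28(784j³ + 588j² + 147j + 12) + 7, so s³ ≡ 7 (mod 28).

(⟸) Conversely, suppose s³ ≡ 7 (mod 28). The only residue r in {0, …, 27} with r³ ≡ 7 (mod 28) is r = 7, so s ≡ 7 (mod 28).

Equivalent; both directions hold.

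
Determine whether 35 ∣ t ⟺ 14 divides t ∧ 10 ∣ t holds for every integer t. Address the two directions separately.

(⇒) fails; (⇐) holds.

(⇐) Suppose 14 ∣ t and 10 ∣ t. Any common multiple of 14 and 10 is a multiple of their lcm; here lcm(14, 10) = 14·10/gcd(14, 10) = 140/2 = 70, so 70 ∣ t. Since 35 ∣ 70, it follows that 35 ∣ t.

(⇒) This fails: take t = 35. Certainly 35 ∣ 35, but 14 ∤ 35.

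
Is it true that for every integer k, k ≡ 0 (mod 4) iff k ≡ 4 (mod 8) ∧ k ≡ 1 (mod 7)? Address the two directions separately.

(⇒) This fails: k = 0 gives 0 ≡ 0 (mod 4) but 0 ≡ 0 (mod 8), so the conjunction on the right does not hold.

(⇐) Conversely, if k ≡ 4 (mod 8) and k ≡ 1 (mod 7), then by the Chinese remainder theorem k ≡ 36 (mod 56). Since 36 ≡ 0 (mod 4) and 4 ∣ 56, we get k ≡ 0 (mod 4).

Only the converse holds.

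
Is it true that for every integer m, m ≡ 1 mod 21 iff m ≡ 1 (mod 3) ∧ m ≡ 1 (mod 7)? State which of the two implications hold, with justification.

(←) If m ≡ 1 (mod 3) and m ≡ 1 (mod 7), then by the Chinese remainder theorem m ≡ 1 (mod 21). This is exactly m ≡ 1 (mod 21).

(→) Suppose m ≡ 1 (mod 21); write m = 21j + 1. Since 3 ∣ 21, reducing mod 3 gives m ≡ 1 (mod 3); since 7 ∣ 21, reducing mod 7 gives m ≡ 1 (mod 7).

Both directions hold.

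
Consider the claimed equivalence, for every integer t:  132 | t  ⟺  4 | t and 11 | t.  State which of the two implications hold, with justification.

The forward direction holds; the converse fails.

Forward direction. If 132 ∣ t, write t = 132q. Since 132 = 33·4, t = 4·(33q), so 4 ∣ t; and since 132 = 12·11, t = 11·(12q), so 11 ∣ t.

Converse. This fails: take t = 44. Both 4 ∣ 44 and 11 ∣ 44, yet 44 is not a multiple of 132 (since 44 = 0·132 + 44), so 132 ∤ 44.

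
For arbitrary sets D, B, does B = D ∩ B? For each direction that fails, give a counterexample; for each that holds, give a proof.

(⊆) This inclusion fails. Take D = ∅, B = {1}; then 1 ∈ B but 1 ∉ D ∩ B.

(⊇) Let x ∈ D ∩ B. Then x ∈ D ∩ B, from which x ∈ B.

The sets are not equal: only the reverse inclusion holds.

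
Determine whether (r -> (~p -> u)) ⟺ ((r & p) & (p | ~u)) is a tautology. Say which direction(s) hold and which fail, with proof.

(⟹) This fails. Under r = F, u = F, p = F, the left side is true but the right side is false.

(⟸) Assume the antecedent. If r is true, the antecedent forces (r = T, u = F, p = T) or (r = T, u = T, p = T), and r -> (~p -> u) holds there. If r is false, the antecedent cannot hold. Either way r -> (~p -> u) holds.

(⇒) fails; (⇐) holds.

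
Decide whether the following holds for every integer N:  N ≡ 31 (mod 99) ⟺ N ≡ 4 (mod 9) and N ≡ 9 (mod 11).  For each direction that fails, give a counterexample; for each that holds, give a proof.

[⇐] If N ≡ 4 (mod 9) and N ≡ 9 (mod 11), then by the Chinese remainder theorem N ≡ 31 (mod 99). This is exactly N ≡ 31 (mod 99).

[⇒] Suppose N ≡ 31 (mod 99); write N = 99j + 31. Since 9 ∣ 99, reducing mod 9 gives N ≡ 31 ≡ 4 (mod 9); since 11 ∣ 99, reducing mod 11 gives N ≡ 31 ≡ 9 (mod 11).

Equivalent; both directions hold.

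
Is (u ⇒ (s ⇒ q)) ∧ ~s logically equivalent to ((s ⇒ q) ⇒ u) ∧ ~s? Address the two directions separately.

(⇒) fails; (⇐) holds.

[⇒] This fails. Under s = F, u = F, q = F, the left side is true but the right side is false.

[⇐] Assume the antecedent. If s is true, the antecedent cannot hold. If s is false, (u ⇒ (s ⇒ q)) ∧ ~s reduces to true regardless of the other variables. Either way (u ⇒ (s ⇒ q)) ∧ ~s holds.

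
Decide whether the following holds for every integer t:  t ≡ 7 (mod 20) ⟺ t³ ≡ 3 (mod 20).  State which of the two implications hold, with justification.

Both directions hold; the statement is true.

(⇒) Suppose t ≡ 7 (mod 20). Write t = 20j + 7. Then (20j + 7)³ = 8000j³ + 8400j² + 2940j + 343 = 20(400j³ + 420j² + 147j + 17) + 3, so t³ ≡ 3 (mod 20).

(⇐) Conversely, suppose t³ ≡ 3 (mod 20). The only residue r in {0, …, 19} with r³ ≡ 3 (mod 20) is r = 7, so t ≡ 7 (mod 20).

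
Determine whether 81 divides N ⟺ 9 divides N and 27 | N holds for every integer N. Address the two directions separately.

Only the forward direction holds.

Forward direction. If 81 ∣ N, write N = 81q. Since 81 = 9·9, N = 9·(9q), so 9 ∣ N; and since 81 = 3·27, N = 27·(3q), so 27 ∣ N.

Converse. This fails: take N = 27. Both 9 ∣ 27 and 27 ∣ 27, yet 27 is not a multiple of 81 (since 27 = 0·81 + 27), so 81 ∤ 27.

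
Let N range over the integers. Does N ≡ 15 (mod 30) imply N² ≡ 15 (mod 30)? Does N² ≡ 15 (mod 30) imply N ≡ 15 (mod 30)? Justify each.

The biconditional holds.

(⟹) Suppose N ≡ 15 (mod 30). Write N = 30j + 15. Then (30j + 15)² = 900j² + 900j + 225 = 30(30j² + 30j + 7) + 15, so N² ≡ 15 (mod 30).

(⟸) Conversely, suppose N² ≡ 15 (mod 30). The only residue r in {0, …, 29} with r² ≡ 15 (mod 30) is r = 15, so N ≡ 15 (mod 30).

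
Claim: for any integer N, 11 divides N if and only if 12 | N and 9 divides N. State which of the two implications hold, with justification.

(⇒) fails and (⇐) fails.

(→) This fails: take N = 11. Certainly 11 ∣ 11, but 12 ∤ 11.

(←) This fails: take N = 36. Both 12 ∣ 36 and 9 ∣ 36, yet 36 is not a multiple of 11 (since 36 = 3·11 + 3), so 11 ∤ 36.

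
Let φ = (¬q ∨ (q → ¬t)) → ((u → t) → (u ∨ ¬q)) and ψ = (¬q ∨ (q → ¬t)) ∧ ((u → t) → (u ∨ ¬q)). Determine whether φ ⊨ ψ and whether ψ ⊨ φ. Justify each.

Forward direction. This fails. Under u = F, t = T, q = T, the left side is true but the right side is false.

Converse. Assume the antecedent. If u is true, the consequent reduces to true regardless of the other variables. If u is false, the antecedent forces (u = F, t = F, q = F) or (u = F, t = T, q = F), and the consequent holds there. Either way the consequent holds.

Not equivalent: only (⇐) holds.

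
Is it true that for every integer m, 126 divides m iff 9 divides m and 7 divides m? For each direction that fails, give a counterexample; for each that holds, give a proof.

Only the forward implication holds.

(⟹) If 126 ∣ m, write m = 126q. Since 126 = 14·9, m = 9·(14q), so 9 ∣ m; and since 126 = 18·7, m = 7·(18q), so 7 ∣ m.

(⟸) This fails: take m = 63. Both 9 ∣ 63 and 7 ∣ 63, yet 63 is not a multiple of 126 (since 63 = 0·126 + 63), so 126 ∤ 63.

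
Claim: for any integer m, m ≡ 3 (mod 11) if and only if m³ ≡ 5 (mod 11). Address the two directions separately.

Forward direction. Suppose m ≡ 3 (mod 11). Write m = 11j + 3. Then (11j + 3)³ = 1331j³ + 1089j² + 297j + 27 = 11(121j³ + 99j² + 27j + 2) + 5, so m³ ≡ 5 (mod 11).

Converse. Suppose m³ ≡ 5 (mod 11). The only residue r in {0, …, 10} with r³ ≡ 5 (mod 11) is r = 3, so m ≡ 3 (mod 11).

Equivalent; both directions hold.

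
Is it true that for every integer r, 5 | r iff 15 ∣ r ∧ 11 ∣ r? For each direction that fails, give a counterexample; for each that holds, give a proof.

(⟹) This fails: take r = 5. Certainly 5 ∣ 5, but 15 ∤ 5.

(⟸) Suppose 15 ∣ r and 11 ∣ r. Any common multiple of 15 and 11 is a multiple of their lcm; here gcd(15, 11) = 1, so lcm(15, 11) = 15·11 = 165, so 165 ∣ r. Since 5 ∣ 165, it follows that 5 ∣ r.

(⇒) fails; (⇐) holds.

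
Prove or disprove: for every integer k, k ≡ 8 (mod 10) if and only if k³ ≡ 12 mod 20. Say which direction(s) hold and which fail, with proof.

(⟹) Suppose k ≡ 8 (mod 10). Working modulo 20, k ∈ {8, 18}; for each such r, r³ ≡ 12 (mod 20).

(⟸) Conversely, the residues r modulo 20 with r³ ≡ 12 (mod 20) are exactly {8, 18}, and each is ≡ 8 (mod 10).

Both implications hold.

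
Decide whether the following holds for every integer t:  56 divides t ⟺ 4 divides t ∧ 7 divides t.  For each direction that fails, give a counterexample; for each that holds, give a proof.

Forward direction. If 56 ∣ t, write t = 56q. Since 56 = 14·4, t = 4·(14q), so 4 ∣ t; and since 56 = 8·7, t = 7·(8q), so 7 ∣ t.

Converse. This fails: take t = 28. Both 4 ∣ 28 and 7 ∣ 28, yet 28 is not a multiple of 56 (since 28 = 0·56 + 28), so 56 ∤ 28.

The forward direction holds; the converse fails.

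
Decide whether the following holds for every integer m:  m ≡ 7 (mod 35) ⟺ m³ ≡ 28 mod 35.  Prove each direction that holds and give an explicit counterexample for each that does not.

The biconditional holds.

[⇒] Suppose m ≡ 7 (mod 35). Write m = 35j + 7. Then (35j + 7)³ = 42875j³ + 25725j² + 5145j + 343 = 35(1225j³ + 735j² + 147j + 9) + 28, so m³ ≡ 28 (mod 35).

[⇐] Conversely, suppose m³ ≡ 28 (mod 35). The only residue r in {0, …, 34} with r³ ≡ 28 (mod 35) is r = 7, so m ≡ 7 (mod 35).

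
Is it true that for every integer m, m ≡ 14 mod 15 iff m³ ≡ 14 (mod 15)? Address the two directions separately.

The biconditional holds.

(⇒) Suppose m ≡ 14 mod 15. Write m = 15j + 14. Then (15j + 14)³ = 3375j³ + 9450j² + 8820j + 2744 = 15(225j³ + 630j² + 588j + 182) + 14, so m³ ≡ 14 (mod 15).

(⇐) Conversely, suppose m³ ≡ 14 (mod 15). The only residue r in {0, …, 14} with r³ ≡ 14 (mod 15) is r = 14, so m ≡ 14 (mod 15).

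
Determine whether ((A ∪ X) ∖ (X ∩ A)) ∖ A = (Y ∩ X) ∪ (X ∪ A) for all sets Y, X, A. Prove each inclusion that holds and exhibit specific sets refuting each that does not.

Only the forward inclusion holds.

(⟹) Let x ∈ ((A ∪ X) ∖ (X ∩ A)) ∖ A. Then either x ∈ X and x ∉ Y, A; or x ∈ Y ∩ X and x ∉ A. In each case x ∈ (Y ∩ X) ∪ (X ∪ A), so ((A ∪ X) ∖ (X ∩ A)) ∖ A ⊆ (Y ∩ X) ∪ (X ∪ A).

(⟸) This inclusion fails. Take Y = ∅, X = ∅, A = {1}; then 1 ∈ (Y ∩ X) ∪ (X ∪ A) but 1 ∉ ((A ∪ X) ∖ (X ∩ A)) ∖ A.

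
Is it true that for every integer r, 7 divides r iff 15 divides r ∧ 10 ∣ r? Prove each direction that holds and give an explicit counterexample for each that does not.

Neither direction holds.

(⇒) This fails: take r = 7. Certainly 7 ∣ 7, but 15 ∤ 7.

(⇐) This fails: take r = 30. Both 15 ∣ 30 and 10 ∣ 30, yet 30 is not a multiple of 7 (since 30 = 4·7 + 2), so 7 ∤ 30.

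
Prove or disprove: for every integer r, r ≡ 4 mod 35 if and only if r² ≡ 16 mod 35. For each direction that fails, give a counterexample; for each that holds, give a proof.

(→) Suppose r ≡ 4 mod 35. Write r = 35j + 4. Then (35j + 4)² = 1225j² + 280j + 16 = 35(35j² + 8j) + 16, so r² ≡ 16 (mod 35).

(←) This fails: take r = 11. Then 11² = 121 ≡ 16 (mod 35), yet 11 ≡ 11 (mod 35), not 4.

The forward direction holds; the converse fails.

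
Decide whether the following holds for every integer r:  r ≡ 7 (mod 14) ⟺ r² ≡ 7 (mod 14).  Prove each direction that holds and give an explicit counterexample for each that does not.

Both implications hold.

Forward direction. Suppose r ≡ 7 (mod 14). Write r = 14j + 7. Then (14j + 7)² = 196j² + 196j + 49 = 14(14j² + 14j + 3) + 7, so r² ≡ 7 (mod 14).

Converse. Suppose r² ≡ 7 (mod 14). The only residue r in {0, …, 13} with r² ≡ 7 (mod 14) is r = 7, so r ≡ 7 (mod 14).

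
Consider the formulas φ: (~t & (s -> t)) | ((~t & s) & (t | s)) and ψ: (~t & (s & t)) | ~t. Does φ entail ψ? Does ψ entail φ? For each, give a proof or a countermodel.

[⇒] Assume the antecedent. If s is true, the antecedent forces (s = T, t = F), and (~t & (s & t)) | ~t holds there. If s is false, the antecedent forces (s = F, t = F), and (~t & (s & t)) | ~t holds there. Either way (~t & (s & t)) | ~t holds.

[⇐] Assume the antecedent. If s is true, the antecedent forces (s = T, t = F), and the consequent holds there. If s is false, the antecedent forces (s = F, t = F), and the consequent holds there. Either way the consequent holds.

Equivalent; both directions hold.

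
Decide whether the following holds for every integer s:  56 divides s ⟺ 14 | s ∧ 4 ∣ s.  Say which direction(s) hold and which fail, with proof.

[⇐] This fails: take s = 28. Both 14 ∣ 28 and 4 ∣ 28, yet 28 is not a multiple of 56 (since 28 = 0·56 + 28), so 56 ∤ 28.

[⇒] If 56 ∣ s, write s = 56q. Since 56 = 4·14, s = 14·(4q), so 14 ∣ s; and since 56 = 14·4, s = 4·(14q), so 4 ∣ s.

Only the forward direction holds.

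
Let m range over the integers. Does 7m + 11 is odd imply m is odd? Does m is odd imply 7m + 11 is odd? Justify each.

(→) This fails: m = 0 gives 7m + 11 = 11, which is odd, but 0 is even, not odd.

(←) This also fails: m = 7 is odd, but 7m + 11 = 60 is even, not odd.

(⇒) fails and (⇐) fails.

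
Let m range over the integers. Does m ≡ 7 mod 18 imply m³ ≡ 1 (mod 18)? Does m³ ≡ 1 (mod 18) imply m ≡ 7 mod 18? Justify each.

Forward direction. Suppose m ≡ 7 mod 18. Write m = 18j + 7. Then (18j + 7)³ = 5832j³ + 6804j² + 2646j + 343 = 18(324j³ + 378j² + 147j + 19) + 1, so m³ ≡ 1 (mod 18).

Converse. This fails: take m = 1. Then 1³ = 1 ≡ 1 (mod 18), yet 1 ≡ 1 (mod 18), not 7.

The forward direction holds; the converse fails.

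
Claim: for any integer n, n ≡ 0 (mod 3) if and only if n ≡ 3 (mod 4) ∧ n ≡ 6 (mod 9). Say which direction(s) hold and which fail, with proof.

(⟹) This fails: n = 0 gives 0 ≡ 0 (mod 3) but 0 ≡ 0 (mod 4), so the conjunction on the right does not hold.

(⟸) Conversely, if n ≡ 3 (mod 4) and n ≡ 6 (mod 9), then by the Chinese remainder theorem n ≡ 15 (mod 36). Since 15 ≡ 0 (mod 3) and 3 ∣ 36, we get n ≡ 0 (mod 3).

Not equivalent: only (⇐) holds.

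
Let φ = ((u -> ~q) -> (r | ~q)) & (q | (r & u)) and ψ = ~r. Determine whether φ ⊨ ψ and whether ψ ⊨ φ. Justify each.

(⇒) fails and (⇐) fails.

(→) This fails. Under r = T, u = T, q = F, the left side is true but the right side is false.

(←) This fails. Under r = F, u = F, q = F, the left side is false but the right side is true.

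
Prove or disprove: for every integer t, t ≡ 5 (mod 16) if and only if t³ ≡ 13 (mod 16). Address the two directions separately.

Both directions hold.

[⇒] Suppose t ≡ 5 (mod 16). Write t = 16j + 5. Then (16j + 5)³ = 4096j³ + 3840j² + 1200j + 125 = 16(256j³ + 240j² + 75j + 7) + 13, so t³ ≡ 13 (mod 16).

[⇐] Conversely, suppose t³ ≡ 13 (mod 16). The only residue r in {0, …, 15} with r³ ≡ 13 (mod 16) is r = 5, so t ≡ 5 (mod 16).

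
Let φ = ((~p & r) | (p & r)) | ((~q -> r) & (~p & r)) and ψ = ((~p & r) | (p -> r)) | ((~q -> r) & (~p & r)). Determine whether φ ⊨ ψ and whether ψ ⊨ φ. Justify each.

[⇐] This fails. Under q = F, r = F, p = F, the left side is false but the right side is true.

[⇒] Assume the antecedent. If q is true, the antecedent forces (q = T, r = T, p = F) or (q = T, r = T, p = T), and the consequent holds there. If q is false, the antecedent forces (q = F, r = T, p = F) or (q = F, r = T, p = T), and the consequent holds there. Either way the consequent holds.

The forward direction holds; the converse fails.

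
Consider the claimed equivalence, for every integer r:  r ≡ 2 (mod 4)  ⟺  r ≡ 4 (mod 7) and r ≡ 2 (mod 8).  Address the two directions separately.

Not equivalent: only (⇐) holds.

Converse. If r ≡ 4 (mod 7) and r ≡ 2 (mod 8), then by the Chinese remainder theorem r ≡ 18 (mod 56). Since 18 ≡ 2 (mod 4) and 4 ∣ 56, we get r ≡ 2 (mod 4).

Forward direction. This fails: r = 2 gives 2 ≡ 2 (mod 4) but 2 ≡ 2 (mod 7), so the conjunction on the right does not hold.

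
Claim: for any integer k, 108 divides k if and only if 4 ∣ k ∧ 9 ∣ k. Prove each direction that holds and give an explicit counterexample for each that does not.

[⇒] If 108 ∣ k, write k = 108q. Since 108 = 27·4, k = 4·(27q), so 4 ∣ k; and since 108 = 12·9, k = 9·(12q), so 9 ∣ k.

[⇐] This fails: take k = 36. Both 4 ∣ 36 and 9 ∣ 36, yet 36 is not a multiple of 108 (since 36 = 0·108 + 36), so 108 ∤ 36.

The forward direction holds; the converse fails.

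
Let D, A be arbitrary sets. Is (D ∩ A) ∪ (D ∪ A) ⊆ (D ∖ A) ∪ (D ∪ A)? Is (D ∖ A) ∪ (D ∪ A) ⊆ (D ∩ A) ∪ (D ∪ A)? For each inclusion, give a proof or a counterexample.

(⊆) Let x ∈ (D ∩ A) ∪ (D ∪ A). Then either x ∈ D and x ∉ A; or x ∈ A and x ∉ D; or x ∈ D ∩ A. In each case x ∈ (D ∖ A) ∪ (D ∪ A), so (D ∩ A) ∪ (D ∪ A) ⊆ (D ∖ A) ∪ (D ∪ A).

(⊇) Let x ∈ (D ∖ A) ∪ (D ∪ A). Then either x ∈ D and x ∉ A; or x ∈ A and x ∉ D; or x ∈ D ∩ A. In each case x ∈ (D ∩ A) ∪ (D ∪ A), so (D ∖ A) ∪ (D ∪ A) ⊆ (D ∩ A) ∪ (D ∪ A).

Both inclusions hold; the sets are equal.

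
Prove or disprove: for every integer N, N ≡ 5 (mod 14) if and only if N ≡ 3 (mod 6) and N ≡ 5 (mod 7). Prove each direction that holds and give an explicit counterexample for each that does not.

The forward direction fails; the converse holds.

Forward direction. This fails: N = 19 gives 19 ≡ 5 (mod 14) but 19 ≡ 1 (mod 6), so the conjunction on the right does not hold.

Converse. If N ≡ 3 (mod 6) and N ≡ 5 (mod 7), then by the Chinese remainder theorem N ≡ 33 (mod 42). Since 33 ≡ 5 (mod 14) and 14 ∣ 42, we get N ≡ 5 (mod 14).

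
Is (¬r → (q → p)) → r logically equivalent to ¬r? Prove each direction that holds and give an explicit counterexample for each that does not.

Neither implication holds.

(→) This fails. Under r = T, p = F, q = F, the left side is true but the right side is false.

(←) This fails. Under r = F, p = F, q = F, the left side is false but the right side is true.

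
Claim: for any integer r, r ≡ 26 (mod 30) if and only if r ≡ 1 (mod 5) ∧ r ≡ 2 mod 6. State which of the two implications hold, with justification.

(→) Suppose r ≡ 26 (mod 30); write r = 30j + 26. Since 5 ∣ 30, reducing mod 5 gives r ≡ 26 ≡ 1 (mod 5); since 6 ∣ 30, reducing mod 6 gives r ≡ 26 ≡ 2 (mod 6).

(←) Conversely, if r ≡ 1 (mod 5) and r ≡ 2 (mod 6), then by the Chinese remainder theorem r ≡ 26 (mod 30). This is exactly r ≡ 26 (mod 30).

Both directions hold; the statement is true.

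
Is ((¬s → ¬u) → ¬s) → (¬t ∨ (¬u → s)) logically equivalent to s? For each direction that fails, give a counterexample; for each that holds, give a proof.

Only the converse holds.

(→) This fails. Under s = F, u = F, t = F, the left side is true but the right side is false.

(←) Assume the antecedent. If s is true, the consequent reduces to true regardless of the other variables. If s is false, the antecedent cannot hold. Either way the consequent holds.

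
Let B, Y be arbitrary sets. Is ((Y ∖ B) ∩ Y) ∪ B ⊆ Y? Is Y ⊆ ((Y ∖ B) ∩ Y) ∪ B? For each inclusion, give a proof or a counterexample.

(⟸) Let x ∈ Y. Then either x ∈ Y and x ∉ B; or x ∈ B ∩ Y. In each case x ∈ ((Y ∖ B) ∩ Y) ∪ B, so Y ⊆ ((Y ∖ B) ∩ Y) ∪ B.

(⟹) This inclusion fails. Take B = {1}, Y = ∅; then 1 ∈ ((Y ∖ B) ∩ Y) ∪ B but 1 ∉ Y.

Only the reverse inclusion holds.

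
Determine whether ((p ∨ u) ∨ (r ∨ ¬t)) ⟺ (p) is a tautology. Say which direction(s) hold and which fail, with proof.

Not equivalent: only (⇐) holds.

(⟹) This fails. Under u = F, r = F, p = F, t = F, the left side is true but the right side is false.

(⟸) Assume the antecedent. If p is true, (p ∨ u) ∨ (r ∨ ¬t) reduces to true regardless of the other variables. If p is false, the antecedent cannot hold. Either way (p ∨ u) ∨ (r ∨ ¬t) holds.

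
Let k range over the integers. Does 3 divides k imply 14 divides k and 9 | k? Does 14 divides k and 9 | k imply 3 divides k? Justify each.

Only the reverse direction holds.

[⇒] This fails: take k = 3. Certainly 3 ∣ 3, but 14 ∤ 3.

[⇐] Suppose 14 ∣ k and 9 ∣ k. Any common multiple of 14 and 9 is a multiple of their lcm; here gcd(14, 9) = 1, so lcm(14, 9) = 14·9 = 126, so 126 ∣ k. Since 3 ∣ 126, it follows that 3 ∣ k.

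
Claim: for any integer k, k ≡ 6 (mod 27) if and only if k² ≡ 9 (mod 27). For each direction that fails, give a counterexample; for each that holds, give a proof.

(⟸) This fails: take k = 3. Then 3² = 9 ≡ 9 (mod 27), yet 3 ≡ 3 (mod 27), not 6.

(⟹) Suppose k ≡ 6 (mod 27). Write k = 27j + 6. Then (27j + 6)² = 729j² + 324j + 36 = 27(27j² + 12j + 1) + 9, so k² ≡ 9 (mod 27).

Not equivalent: only (⇒) holds.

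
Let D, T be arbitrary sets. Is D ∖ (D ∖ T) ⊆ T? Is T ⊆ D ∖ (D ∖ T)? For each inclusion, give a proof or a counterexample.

The sets are not equal: only the forward inclusion holds.

(⊇) This inclusion fails. Take D = ∅, T = {1}; then 1 ∈ T but 1 ∉ D ∖ (D ∖ T).

(⊆) Let x ∈ D ∖ (D ∖ T). Then x ∈ D ∩ T, from which x ∈ T.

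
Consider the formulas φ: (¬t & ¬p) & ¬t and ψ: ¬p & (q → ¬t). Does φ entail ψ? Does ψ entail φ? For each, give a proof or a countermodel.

(⟹) Assume the antecedent. If t is true, the antecedent cannot hold. If t is false, the antecedent forces (t = F, q = F, p = F) or (t = F, q = T, p = F), and ¬p & (q → ¬t) holds there. Either way ¬p & (q → ¬t) holds.

(⟸) This fails. Under t = T, q = F, p = F, the left side is false but the right side is true.

Only the forward implication holds.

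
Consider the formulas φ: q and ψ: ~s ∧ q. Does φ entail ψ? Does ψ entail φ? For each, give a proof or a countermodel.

(→) This fails. Under q = T, s = T, the left side is true but the right side is false.

(←) Assume the antecedent. If q is true, q reduces to true regardless of the other variables. If q is false, the antecedent cannot hold. Either way q holds.

Only the reverse direction holds.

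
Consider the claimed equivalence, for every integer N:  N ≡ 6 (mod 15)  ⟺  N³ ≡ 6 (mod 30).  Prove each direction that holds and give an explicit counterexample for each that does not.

Forward direction. This fails: take N = 21. Then 21 ≡ 6 (mod 15), but 21³ = 9261 ≡ 21 (mod 30), not 6.

Converse. The residues r modulo 30 with r³ ≡ 6 (mod 30) are exactly {6}, and each is ≡ 6 (mod 15).

Not equivalent: only (⇐) holds.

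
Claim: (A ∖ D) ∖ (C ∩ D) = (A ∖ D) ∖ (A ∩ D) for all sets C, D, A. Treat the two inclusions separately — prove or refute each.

Forward inclusion. Let x ∈ (A ∖ D) ∖ (C ∩ D). Then either x ∈ A and x ∉ C, D; or x ∈ C ∩ A and x ∉ D. In each case x ∈ (A ∖ D) ∖ (A ∩ D), so (A ∖ D) ∖ (C ∩ D) ⊆ (A ∖ D) ∖ (A ∩ D).

Reverse inclusion. Let x ∈ (A ∖ D) ∖ (A ∩ D). Then either x ∈ A and x ∉ C, D; or x ∈ C ∩ A and x ∉ D. In each case x ∈ (A ∖ D) ∖ (C ∩ D), so (A ∖ D) ∖ (A ∩ D) ⊆ (A ∖ D) ∖ (C ∩ D).

The two sets are equal.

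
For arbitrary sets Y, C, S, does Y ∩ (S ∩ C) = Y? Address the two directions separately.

(⟸) This inclusion fails. Take Y = {1}, C = ∅, S = ∅; then 1 ∈ Y but 1 ∉ Y ∩ (S ∩ C).

(⟹) Let x ∈ Y ∩ (S ∩ C). Then x ∈ Y ∩ C ∩ S, from which x ∈ Y.

The sets are not equal: only the forward inclusion holds.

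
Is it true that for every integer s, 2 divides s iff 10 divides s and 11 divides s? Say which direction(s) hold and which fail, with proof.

Only the reverse direction holds.

[⇐] Suppose 10 ∣ s and 11 ∣ s. Any common multiple of 10 and 11 is a multiple of their lcm; here gcd(10, 11) = 1, so lcm(10, 11) = 10·11 = 110, so 110 ∣ s. Since 2 ∣ 110, it follows that 2 ∣ s.

[⇒] This fails: take s = 2. Certainly 2 ∣ 2, but 10 ∤ 2.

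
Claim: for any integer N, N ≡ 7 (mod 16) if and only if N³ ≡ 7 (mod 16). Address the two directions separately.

Both directions hold.

Forward direction. Suppose N ≡ 7 (mod 16). Write N = 16j + 7. Then (16j + 7)³ = 4096j³ + 5376j² + 2352j + 343 = 16(256j³ + 336j² + 147j + 21) + 7, so N³ ≡ 7 (mod 16).

Converse. Suppose N³ ≡ 7 (mod 16). The only residue r in {0, …, 15} with r³ ≡ 7 (mod 16) is r = 7, so N ≡ 7 (mod 16).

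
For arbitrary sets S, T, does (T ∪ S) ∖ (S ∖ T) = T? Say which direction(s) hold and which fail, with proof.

Forward inclusion. Let x ∈ (T ∪ S) ∖ (S ∖ T). Then either x ∈ T and x ∉ S; or x ∈ S ∩ T. In each case x ∈ T, so (T ∪ S) ∖ (S ∖ T) ⊆ T.

Reverse inclusion. Let x ∈ T. Then either x ∈ T and x ∉ S; or x ∈ S ∩ T. In each case x ∈ (T ∪ S) ∖ (S ∖ T), so T ⊆ (T ∪ S) ∖ (S ∖ T).

The two sets are equal.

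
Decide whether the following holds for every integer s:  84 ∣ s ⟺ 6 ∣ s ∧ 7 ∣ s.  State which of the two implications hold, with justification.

(⇐) This fails: take s = 42. Both 6 ∣ 42 and 7 ∣ 42, yet 42 is not a multiple of 84 (since 42 = 0·84 + 42), so 84 ∤ 42.

(⇒) If 84 ∣ s, write s = 84q. Since 84 = 14·6, s = 6·(14q), so 6 ∣ s; and since 84 = 12·7, s = 7·(12q), so 7 ∣ s.

Not equivalent: only (⇒) holds.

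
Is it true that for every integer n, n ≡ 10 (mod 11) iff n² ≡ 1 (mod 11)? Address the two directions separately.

(⇒) Suppose n ≡ 10 (mod 11). Write n = 11j + 10. Then (11j + 10)² = 121j² + 220j + 100 = 11(11j² + 20j + 9) + 1, so n² ≡ 1 (mod 11).

(⇐) This fails: take n = 1. Then 1² = 1 ≡ 1 (mod 11), yet 1 ≡ 1 (mod 11), not 10.

Not equivalent: only (⇒) holds.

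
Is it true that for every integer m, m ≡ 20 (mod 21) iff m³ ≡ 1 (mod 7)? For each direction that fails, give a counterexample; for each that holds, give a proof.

(⇒) This fails: take m = 20. Then 20 ≡ 20 (mod 21), but 20³ = 8000 ≡ 6 (mod 7), not 1.

(⇐) This fails: take m = 1. Then 1³ = 1 ≡ 1 (mod 7), yet 1 ≡ 1 (mod 21), not 20.

Neither direction holds.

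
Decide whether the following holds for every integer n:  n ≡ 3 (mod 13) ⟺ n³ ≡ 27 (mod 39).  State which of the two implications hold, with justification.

(⇒) This fails: take n = 16. Then 16 ≡ 3 (mod 13), but 16³ = 4096 ≡ 1 (mod 39), not 27.

(⇐) This fails: take n = 9. Then 9³ = 729 ≡ 27 (mod 39), yet 9 ≡ 9 (mod 13), not 3.

(⇒) fails and (⇐) fails.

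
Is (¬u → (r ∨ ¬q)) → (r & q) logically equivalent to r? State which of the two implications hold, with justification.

Neither implication holds.

(⇒) This fails. Under r = F, u = F, q = T, the left side is true but the right side is false.

(⇐) This fails. Under r = T, u = F, q = F, the left side is false but the right side is true.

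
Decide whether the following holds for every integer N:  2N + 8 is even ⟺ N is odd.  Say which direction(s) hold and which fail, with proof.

Only the reverse direction holds.

(⟹) This fails: take N = 4. Then 2N + 8 = 16, which is even, yet N = 4 is even, not odd.

(⟸) Suppose N is odd. Since 2 is even, 2N is even for every N, so 2N + 8 has the same parity as 8, which is even. Hence 2N + 8 is even.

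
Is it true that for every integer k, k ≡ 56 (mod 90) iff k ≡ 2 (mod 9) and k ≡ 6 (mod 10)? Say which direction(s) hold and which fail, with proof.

(⟸) If k ≡ 2 (mod 9) and k ≡ 6 (mod 10), then by the Chinese remainder theorem k ≡ 56 (mod 90). This is exactly k ≡ 56 (mod 90).

(⟹) Suppose k ≡ 56 (mod 90); write k = 90j + 56. Since 9 ∣ 90, reducing mod 9 gives k ≡ 56 ≡ 2 (mod 9); since 10 ∣ 90, reducing mod 10 gives k ≡ 56 ≡ 6 (mod 10).

Equivalent; both directions hold.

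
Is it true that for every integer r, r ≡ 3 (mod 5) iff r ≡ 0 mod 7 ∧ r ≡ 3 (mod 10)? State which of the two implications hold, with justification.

(→) This fails: r = 33 gives 33 ≡ 3 (mod 5) but 33 ≡ 5 (mod 7), so the conjunction on the right does not hold.

(←) Conversely, if r ≡ 0 (mod 7) and r ≡ 3 (mod 10), then by the Chinese remainder theorem r ≡ 63 (mod 70). Since 63 ≡ 3 (mod 5) and 5 ∣ 70, we get r ≡ 3 (mod 5).

Only the converse holds.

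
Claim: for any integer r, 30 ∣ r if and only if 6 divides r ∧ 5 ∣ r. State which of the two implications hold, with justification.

Forward direction. If 30 ∣ r, write r = 30q. Since 30 = 5·6, r = 6·(5q), so 6 ∣ r; and since 30 = 6·5, r = 5·(6q), so 5 ∣ r.

Converse. Suppose 6 ∣ r and 5 ∣ r. Any common multiple of 6 and 5 is a multiple of their lcm; here gcd(6, 5) = 1, so lcm(6, 5) = 6·5 = 30, so 30 ∣ r.

Equivalent; both directions hold.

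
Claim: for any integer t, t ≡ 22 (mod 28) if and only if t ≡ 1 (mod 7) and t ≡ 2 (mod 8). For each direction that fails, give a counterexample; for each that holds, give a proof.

[⇐] If t ≡ 1 (mod 7) and t ≡ 2 (mod 8), then by the Chinese remainder theorem t ≡ 50 (mod 56). Since 50 ≡ 22 (mod 28) and 28 ∣ 56, we get t ≡ 22 (mod 28).

[⇒] This fails: t = 22 gives 22 ≡ 22 (mod 28) but 22 ≡ 6 (mod 8), so the conjunction on the right does not hold.

(⇒) fails; (⇐) holds.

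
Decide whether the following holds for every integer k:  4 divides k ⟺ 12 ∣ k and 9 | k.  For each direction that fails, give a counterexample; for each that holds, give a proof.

(⇒) This fails: take k = 4. Certainly 4 ∣ 4, but 12 ∤ 4.

(⇐) Suppose 12 ∣ k and 9 ∣ k. Any common multiple of 12 and 9 is a multiple of their lcm; here lcm(12, 9) = 12·9/gcd(12, 9) = 108/3 = 36, so 36 ∣ k. Since 4 ∣ 36, it follows that 4 ∣ k.

Only the converse holds.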